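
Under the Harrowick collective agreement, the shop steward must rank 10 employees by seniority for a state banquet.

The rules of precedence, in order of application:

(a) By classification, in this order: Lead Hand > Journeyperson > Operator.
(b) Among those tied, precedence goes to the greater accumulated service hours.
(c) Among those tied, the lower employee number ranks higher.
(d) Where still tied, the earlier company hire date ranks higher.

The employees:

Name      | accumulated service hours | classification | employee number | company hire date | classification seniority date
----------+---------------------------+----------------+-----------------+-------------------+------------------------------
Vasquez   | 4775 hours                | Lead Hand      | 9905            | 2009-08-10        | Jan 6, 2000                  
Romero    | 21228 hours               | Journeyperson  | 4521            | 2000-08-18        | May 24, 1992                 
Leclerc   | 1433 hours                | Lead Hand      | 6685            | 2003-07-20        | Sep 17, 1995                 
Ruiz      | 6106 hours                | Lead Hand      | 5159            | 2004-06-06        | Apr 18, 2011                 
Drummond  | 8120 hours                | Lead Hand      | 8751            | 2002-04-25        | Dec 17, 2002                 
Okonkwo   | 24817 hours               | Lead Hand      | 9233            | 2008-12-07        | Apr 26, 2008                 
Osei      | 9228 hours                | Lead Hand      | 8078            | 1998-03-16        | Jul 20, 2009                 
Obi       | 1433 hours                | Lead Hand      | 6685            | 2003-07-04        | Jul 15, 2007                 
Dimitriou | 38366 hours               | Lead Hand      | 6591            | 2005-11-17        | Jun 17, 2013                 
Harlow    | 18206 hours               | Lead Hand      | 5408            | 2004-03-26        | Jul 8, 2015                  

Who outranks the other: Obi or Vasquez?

By classification: Dimitriou, Okonkwo, Harlow, Osei, Drummond, Ruiz, Vasquez, Obi and Leclerc (Lead Hand); then Romero (Journeyperson).
Among Dimitriou, Okonkwo, Harlow, Osei, Drummond, Ruiz, Vasquez, Obi and Leclerc, by accumulated service hours (higher first): Dimitriou (38366 hours) before Okonkwo (24817 hours) before Harlow (18206 hours) before Osei (9228 hours) before Drummond (8120 hours) before Ruiz (6106 hours) before Vasquez (4775 hours) before Obi and Leclerc (1433 hours).
Obi and Leclerc both have employee number 6685, so the next rule applies.
Among Obi and Leclerc, by company hire date (earlier first): Obi (2003-07-04) before Leclerc (2003-07-20).
So Vasquez takes precedence.

Vasquez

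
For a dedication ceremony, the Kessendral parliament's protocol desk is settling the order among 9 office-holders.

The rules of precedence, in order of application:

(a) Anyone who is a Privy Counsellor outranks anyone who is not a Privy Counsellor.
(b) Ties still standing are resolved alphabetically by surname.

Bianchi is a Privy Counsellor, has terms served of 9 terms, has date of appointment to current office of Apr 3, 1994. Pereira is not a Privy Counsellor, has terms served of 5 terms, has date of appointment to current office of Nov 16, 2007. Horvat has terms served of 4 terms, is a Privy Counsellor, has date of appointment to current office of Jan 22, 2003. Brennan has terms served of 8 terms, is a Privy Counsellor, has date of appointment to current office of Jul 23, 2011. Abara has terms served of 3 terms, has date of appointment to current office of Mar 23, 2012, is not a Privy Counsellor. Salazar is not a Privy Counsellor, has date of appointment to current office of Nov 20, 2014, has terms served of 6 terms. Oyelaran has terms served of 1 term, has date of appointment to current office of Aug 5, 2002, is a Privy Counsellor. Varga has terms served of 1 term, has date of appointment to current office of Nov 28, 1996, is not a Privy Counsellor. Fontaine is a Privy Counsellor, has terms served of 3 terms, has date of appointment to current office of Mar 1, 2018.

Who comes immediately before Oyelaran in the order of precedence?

By the first rule: Bianchi, Brennan, Fontaine, Horvat and Oyelaran (each a Privy Counsellor); then Abara, Pereira, Salazar and Varga (each not a Privy Counsellor).
Among Bianchi, Brennan, Fontaine, Horvat and Oyelaran, alphabetically by surname: Bianchi before Brennan before Fontaine before Horvat before Oyelaran.
Among Abara, Pereira, Salazar and Varga, alphabetically by surname: Abara before Pereira before Salazar before Varga.
Order: Bianchi, Brennan, Fontaine, Horvat, Oyelaran, Abara, Pereira, Salazar, Varga.

Horvat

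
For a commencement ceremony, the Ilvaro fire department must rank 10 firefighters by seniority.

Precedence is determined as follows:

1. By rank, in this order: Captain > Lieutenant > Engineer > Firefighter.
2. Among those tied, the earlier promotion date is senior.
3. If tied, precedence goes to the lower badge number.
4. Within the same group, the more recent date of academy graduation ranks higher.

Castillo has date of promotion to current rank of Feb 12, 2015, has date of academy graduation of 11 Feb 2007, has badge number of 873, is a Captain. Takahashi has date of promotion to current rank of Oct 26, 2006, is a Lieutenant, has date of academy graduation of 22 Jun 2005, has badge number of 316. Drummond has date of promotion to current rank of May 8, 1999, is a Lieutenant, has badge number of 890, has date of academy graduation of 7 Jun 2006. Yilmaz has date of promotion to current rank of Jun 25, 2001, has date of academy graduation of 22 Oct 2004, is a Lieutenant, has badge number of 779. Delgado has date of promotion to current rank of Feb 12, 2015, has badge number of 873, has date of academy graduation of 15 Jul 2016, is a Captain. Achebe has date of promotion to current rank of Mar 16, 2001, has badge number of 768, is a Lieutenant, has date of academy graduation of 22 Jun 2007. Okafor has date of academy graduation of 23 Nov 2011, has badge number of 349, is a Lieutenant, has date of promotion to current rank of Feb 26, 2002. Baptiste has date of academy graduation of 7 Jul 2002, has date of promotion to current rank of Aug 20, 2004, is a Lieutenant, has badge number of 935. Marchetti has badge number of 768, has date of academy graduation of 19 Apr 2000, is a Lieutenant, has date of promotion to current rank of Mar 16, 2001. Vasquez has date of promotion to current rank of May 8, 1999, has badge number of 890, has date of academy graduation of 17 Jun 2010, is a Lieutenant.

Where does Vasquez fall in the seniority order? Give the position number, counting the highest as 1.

3

By rank: Delgado and Castillo (Captain); then Vasquez, Drummond, Achebe, Marchetti, Yilmaz, Okafor, Baptiste and Takahashi (Lieutenant).
Delgado and Castillo both have date of promotion to current rank Feb 12, 2015, so the next rule applies.
Delgado and Castillo both have badge number 873, so the next rule applies.
Among Delgado and Castillo, by date of academy graduation (later first): Delgado (15 Jul 2016) before Castillo (11 Feb 2007).
Among Vasquez, Drummond, Achebe, Marchetti, Yilmaz, Okafor, Baptiste and Takahashi, by date of promotion to current rank (earlier first): Vasquez and Drummond (May 8, 1999) before Achebe and Marchetti (Mar 16, 2001) before Yilmaz (Jun 25, 2001) before Okafor (Feb 26, 2002) before Baptiste (Aug 20, 2004) before Takahashi (Oct 26, 2006).
Vasquez and Drummond both have badge number 890, so the next rule applies.
Among Vasquez and Drummond, by date of academy graduation (later first): Vasquez (17 Jun 2010) before Drummond (7 Jun 2006).
Achebe and Marchetti both have badge number 768, so the next rule applies.
Among Achebe and Marchetti, by date of academy graduation (later first): Achebe (22 Jun 2007) before Marchetti (19 Apr 2000).
Order: Delgado, Castillo, Vasquez, Drummond, Achebe, Marchetti, Yilmaz, Okafor, Baptiste, Takahashi. So position 3.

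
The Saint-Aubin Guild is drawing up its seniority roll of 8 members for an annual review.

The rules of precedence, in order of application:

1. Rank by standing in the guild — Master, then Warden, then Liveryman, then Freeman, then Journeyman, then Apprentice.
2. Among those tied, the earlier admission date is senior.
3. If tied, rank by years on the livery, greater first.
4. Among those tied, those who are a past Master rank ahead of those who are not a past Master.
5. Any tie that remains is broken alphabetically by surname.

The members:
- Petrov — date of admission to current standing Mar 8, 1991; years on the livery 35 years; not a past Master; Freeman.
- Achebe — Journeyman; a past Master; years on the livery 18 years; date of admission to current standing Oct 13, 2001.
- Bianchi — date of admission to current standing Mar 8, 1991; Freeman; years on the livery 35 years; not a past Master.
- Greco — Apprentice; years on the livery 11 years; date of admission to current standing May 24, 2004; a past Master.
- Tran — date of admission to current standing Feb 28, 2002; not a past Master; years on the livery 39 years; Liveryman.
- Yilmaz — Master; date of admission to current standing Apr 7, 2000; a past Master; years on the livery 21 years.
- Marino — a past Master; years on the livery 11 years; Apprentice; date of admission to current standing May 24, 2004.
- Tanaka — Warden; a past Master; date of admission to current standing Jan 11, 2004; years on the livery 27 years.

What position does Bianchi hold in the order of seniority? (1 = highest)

By standing in the guild: Yilmaz (Master); then Tanaka (Warden); then Tran (Liveryman); then Bianchi and Petrov (Freeman); then Achebe (Journeyman); then Greco and Marino (Apprentice).
Bianchi and Petrov both have date of admission to current standing Mar 8, 1991, so the next rule applies.
Bianchi and Petrov both have years on the livery 35 years, so the next rule applies.
Bianchi and Petrov are each not a past Master, so the next rule applies.
Among Bianchi and Petrov, alphabetically by surname: Bianchi before Petrov.
Greco and Marino both have date of admission to current standing May 24, 2004, so the next rule applies.
Greco and Marino both have years on the livery 11 years, so the next rule applies.
Greco and Marino are each a past Master, so the next rule applies.
Among Greco and Marino, alphabetically by surname: Greco before Marino.
Order: Yilmaz, Tanaka, Tran, Bianchi, Petrov, Achebe, Greco, Marino. So position 4.

4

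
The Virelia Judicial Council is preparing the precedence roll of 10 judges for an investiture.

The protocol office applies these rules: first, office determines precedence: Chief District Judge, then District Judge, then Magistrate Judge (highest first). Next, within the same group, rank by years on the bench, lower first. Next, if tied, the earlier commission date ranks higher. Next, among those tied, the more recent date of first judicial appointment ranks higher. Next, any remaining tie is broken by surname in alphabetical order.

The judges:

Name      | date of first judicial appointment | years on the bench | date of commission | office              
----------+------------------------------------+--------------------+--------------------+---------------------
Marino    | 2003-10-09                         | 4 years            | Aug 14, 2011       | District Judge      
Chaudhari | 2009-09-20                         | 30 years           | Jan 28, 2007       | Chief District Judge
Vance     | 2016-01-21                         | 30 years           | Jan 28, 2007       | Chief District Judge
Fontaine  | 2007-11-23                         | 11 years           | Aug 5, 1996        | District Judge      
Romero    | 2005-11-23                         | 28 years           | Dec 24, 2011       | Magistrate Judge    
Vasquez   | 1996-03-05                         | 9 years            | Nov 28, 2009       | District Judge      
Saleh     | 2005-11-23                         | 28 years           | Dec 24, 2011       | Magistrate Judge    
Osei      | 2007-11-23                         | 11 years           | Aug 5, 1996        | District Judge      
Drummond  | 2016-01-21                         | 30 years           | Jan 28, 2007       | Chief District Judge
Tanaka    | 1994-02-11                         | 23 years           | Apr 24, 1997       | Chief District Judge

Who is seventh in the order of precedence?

Fontaine

By office: Tanaka, Drummond, Vance and Chaudhari (Chief District Judge); then Marino, Vasquez, Fontaine and Osei (District Judge); then Romero and Saleh (Magistrate Judge).
Among Tanaka, Drummond, Vance and Chaudhari, by years on the bench (lower first): Tanaka (23 years) before Drummond, Vance and Chaudhari (30 years).
Drummond, Vance and Chaudhari all have date of commission Jan 28, 2007, so the next rule applies.
Among Drummond, Vance and Chaudhari, by date of first judicial appointment (later first): Drummond and Vance (2016-01-21) before Chaudhari (2009-09-20).
Among Drummond and Vance, alphabetically by surname: Drummond before Vance.
Among Marino, Vasquez, Fontaine and Osei, by years on the bench (lower first): Marino (4 years) before Vasquez (9 years) before Fontaine and Osei (11 years).
Fontaine and Osei both have date of commission Aug 5, 1996, so the next rule applies.
Fontaine and Osei both have date of first judicial appointment 2007-11-23, so the next rule applies.
Among Fontaine and Osei, alphabetically by surname: Fontaine before Osei.
Romero and Saleh both have years on the bench 28 years, so the next rule applies.
Romero and Saleh both have date of commission Dec 24, 2011, so the next rule applies.
Romero and Saleh both have date of first judicial appointment 2005-11-23, so the next rule applies.
Among Romero and Saleh, alphabetically by surname: Romero before Saleh.
Order: Tanaka, Drummond, Vance, Chaudhari, Marino, Vasquez, Fontaine, Osei, Romero, Saleh.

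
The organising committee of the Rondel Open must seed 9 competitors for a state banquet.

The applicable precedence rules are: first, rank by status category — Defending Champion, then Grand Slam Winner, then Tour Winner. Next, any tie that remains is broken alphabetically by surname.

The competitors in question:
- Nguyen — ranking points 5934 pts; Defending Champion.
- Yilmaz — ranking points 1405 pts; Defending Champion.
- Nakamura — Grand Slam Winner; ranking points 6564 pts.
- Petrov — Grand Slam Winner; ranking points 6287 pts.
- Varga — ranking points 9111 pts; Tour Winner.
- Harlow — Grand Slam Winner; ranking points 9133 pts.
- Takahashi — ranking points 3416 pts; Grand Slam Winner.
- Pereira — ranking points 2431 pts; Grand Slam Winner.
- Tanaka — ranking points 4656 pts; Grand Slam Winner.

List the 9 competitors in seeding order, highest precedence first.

Nguyen, Yilmaz, Harlow, Nakamura, Pereira, Petrov, Takahashi, Tanaka, Varga

By status category: Nguyen and Yilmaz (Defending Champion); then Harlow, Nakamura, Pereira, Petrov, Takahashi and Tanaka (Grand Slam Winner); then Varga (Tour Winner).
Among Nguyen and Yilmaz, alphabetically by surname: Nguyen before Yilmaz.
Among Harlow, Nakamura, Pereira, Petrov, Takahashi and Tanaka, alphabetically by surname: Harlow before Nakamura before Pereira before Petrov before Takahashi before Tanaka.
Full order: Nguyen, Yilmaz, Harlow, Nakamura, Pereira, Petrov, Takahashi, Tanaka, Varga.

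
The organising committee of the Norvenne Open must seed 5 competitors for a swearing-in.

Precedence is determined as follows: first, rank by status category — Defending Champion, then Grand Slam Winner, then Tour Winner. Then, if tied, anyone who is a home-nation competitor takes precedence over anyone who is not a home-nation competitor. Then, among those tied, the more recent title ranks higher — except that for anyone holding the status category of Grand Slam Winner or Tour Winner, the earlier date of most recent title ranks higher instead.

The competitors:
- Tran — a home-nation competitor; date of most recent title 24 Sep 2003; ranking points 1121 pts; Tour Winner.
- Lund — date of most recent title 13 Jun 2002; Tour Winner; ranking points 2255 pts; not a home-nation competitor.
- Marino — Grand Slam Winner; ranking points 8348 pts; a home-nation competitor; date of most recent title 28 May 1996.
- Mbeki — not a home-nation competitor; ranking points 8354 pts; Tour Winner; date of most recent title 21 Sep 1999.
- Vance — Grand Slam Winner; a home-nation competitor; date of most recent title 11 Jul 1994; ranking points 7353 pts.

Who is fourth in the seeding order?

Mbeki

By status category: Vance and Marino (Grand Slam Winner); then Tran, Mbeki and Lund (Tour Winner).
Vance and Marino are each a home-nation competitor, so the next rule applies.
Among Vance and Marino, by date of most recent title (earlier first) (reversed rule for this group): Vance (11 Jul 1994) before Marino (28 May 1996).
Among Tran, Mbeki and Lund, a home-nation competitor before not a home-nation competitor: Tran (a home-nation competitor) before Mbeki and Lund (not a home-nation competitor).
Among Mbeki and Lund, by date of most recent title (earlier first) (reversed rule for this group): Mbeki (21 Sep 1999) before Lund (13 Jun 2002).
Order: Vance, Marino, Tran, Mbeki, Lund.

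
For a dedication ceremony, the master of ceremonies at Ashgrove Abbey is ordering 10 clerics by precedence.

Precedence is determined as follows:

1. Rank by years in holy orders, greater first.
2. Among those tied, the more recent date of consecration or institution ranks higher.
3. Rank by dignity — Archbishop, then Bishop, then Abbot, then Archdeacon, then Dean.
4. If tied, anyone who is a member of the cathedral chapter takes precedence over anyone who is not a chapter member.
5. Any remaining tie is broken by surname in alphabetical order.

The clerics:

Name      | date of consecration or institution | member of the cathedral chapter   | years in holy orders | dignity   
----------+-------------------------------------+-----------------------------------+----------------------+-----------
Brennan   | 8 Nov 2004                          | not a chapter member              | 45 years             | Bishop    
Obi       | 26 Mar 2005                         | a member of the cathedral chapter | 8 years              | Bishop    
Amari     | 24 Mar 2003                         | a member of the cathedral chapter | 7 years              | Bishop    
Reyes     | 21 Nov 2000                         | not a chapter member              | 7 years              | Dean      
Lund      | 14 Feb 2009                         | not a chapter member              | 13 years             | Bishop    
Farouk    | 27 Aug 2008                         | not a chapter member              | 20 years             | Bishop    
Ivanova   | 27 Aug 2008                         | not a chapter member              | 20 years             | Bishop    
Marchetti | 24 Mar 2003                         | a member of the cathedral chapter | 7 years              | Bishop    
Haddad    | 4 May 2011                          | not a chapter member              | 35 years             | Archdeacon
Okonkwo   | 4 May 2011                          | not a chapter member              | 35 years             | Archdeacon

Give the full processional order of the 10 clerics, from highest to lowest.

By years in holy orders (higher first): Brennan (45 years); then Haddad and Okonkwo (both 35 years); then Farouk and Ivanova (both 20 years); then Lund (13 years); then Obi (8 years); then Amari, Marchetti and Reyes (each 7 years).
Haddad and Okonkwo both have date of consecration or institution 4 May 2011, so the next rule applies.
Haddad and Okonkwo are each Archdeacon, so the next rule applies.
Haddad and Okonkwo are each not a chapter member, so the next rule applies.
Among Haddad and Okonkwo, alphabetically by surname: Haddad before Okonkwo.
Farouk and Ivanova both have date of consecration or institution 27 Aug 2008, so the next rule applies.
Farouk and Ivanova are each Bishop, so the next rule applies.
Farouk and Ivanova are each not a chapter member, so the next rule applies.
Among Farouk and Ivanova, alphabetically by surname: Farouk before Ivanova.
Among Amari, Marchetti and Reyes, by date of consecration or institution (later first): Amari and Marchetti (24 Mar 2003) before Reyes (21 Nov 2000).
Amari and Marchetti are each Bishop, so the next rule applies.
Amari and Marchetti are each a member of the cathedral chapter, so the next rule applies.
Among Amari and Marchetti, alphabetically by surname: Amari before Marchetti.
Full order: Brennan, Haddad, Okonkwo, Farouk, Ivanova, Lund, Obi, Amari, Marchetti, Reyes.

Brennan, Haddad, Okonkwo, Farouk, Ivanova, Lund, Obi, Amari, Marchetti, Reyes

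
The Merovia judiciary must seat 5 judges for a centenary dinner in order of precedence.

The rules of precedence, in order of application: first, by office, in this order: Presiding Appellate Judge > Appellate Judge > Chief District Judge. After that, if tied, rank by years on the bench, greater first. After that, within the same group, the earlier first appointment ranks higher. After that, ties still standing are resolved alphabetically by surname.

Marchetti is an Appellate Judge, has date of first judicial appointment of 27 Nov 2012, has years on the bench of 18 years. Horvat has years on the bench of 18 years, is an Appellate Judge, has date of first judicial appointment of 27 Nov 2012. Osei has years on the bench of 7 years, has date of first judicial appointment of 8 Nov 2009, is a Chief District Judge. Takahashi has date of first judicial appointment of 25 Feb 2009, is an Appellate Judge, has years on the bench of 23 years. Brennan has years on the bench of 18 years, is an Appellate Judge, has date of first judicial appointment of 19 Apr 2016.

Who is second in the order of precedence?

Horvat

By office: Takahashi, Horvat, Marchetti and Brennan (Appellate Judge); then Osei (Chief District Judge).
Among Takahashi, Horvat, Marchetti and Brennan, by years on the bench (higher first): Takahashi (23 years) before Horvat, Marchetti and Brennan (18 years).
Among Horvat, Marchetti and Brennan, by date of first judicial appointment (earlier first): Horvat and Marchetti (27 Nov 2012) before Brennan (19 Apr 2016).
Among Horvat and Marchetti, alphabetically by surname: Horvat before Marchetti.
Order: Takahashi, Horvat, Marchetti, Brennan, Osei.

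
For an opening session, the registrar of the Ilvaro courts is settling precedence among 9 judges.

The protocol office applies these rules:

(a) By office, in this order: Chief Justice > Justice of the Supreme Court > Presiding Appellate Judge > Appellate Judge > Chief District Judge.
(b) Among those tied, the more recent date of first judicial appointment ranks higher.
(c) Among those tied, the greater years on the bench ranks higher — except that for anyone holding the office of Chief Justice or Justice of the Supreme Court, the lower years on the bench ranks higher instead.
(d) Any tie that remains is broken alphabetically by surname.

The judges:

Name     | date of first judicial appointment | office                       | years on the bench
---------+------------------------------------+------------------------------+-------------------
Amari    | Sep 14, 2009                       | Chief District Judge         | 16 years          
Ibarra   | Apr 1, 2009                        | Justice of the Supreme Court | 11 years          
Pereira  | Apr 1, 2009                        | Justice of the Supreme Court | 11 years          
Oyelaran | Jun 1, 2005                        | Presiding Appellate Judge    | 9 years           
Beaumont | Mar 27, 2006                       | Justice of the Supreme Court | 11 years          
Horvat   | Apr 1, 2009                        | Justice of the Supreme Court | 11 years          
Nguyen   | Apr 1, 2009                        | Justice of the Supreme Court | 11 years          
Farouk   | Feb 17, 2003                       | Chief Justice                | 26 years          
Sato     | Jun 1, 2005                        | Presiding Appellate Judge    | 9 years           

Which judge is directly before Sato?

By office: Farouk (Chief Justice); then Horvat, Ibarra, Nguyen, Pereira and Beaumont (Justice of the Supreme Court); then Oyelaran and Sato (Presiding Appellate Judge); then Amari (Chief District Judge).
Among Horvat, Ibarra, Nguyen, Pereira and Beaumont, by date of first judicial appointment (later first): Horvat, Ibarra, Nguyen and Pereira (Apr 1, 2009) before Beaumont (Mar 27, 2006).
Horvat, Ibarra, Nguyen and Pereira all have years on the bench 11 years, so the next rule applies.
Among Horvat, Ibarra, Nguyen and Pereira, alphabetically by surname: Horvat before Ibarra before Nguyen before Pereira.
Oyelaran and Sato both have date of first judicial appointment Jun 1, 2005, so the next rule applies.
Oyelaran and Sato both have years on the bench 9 years, so the next rule applies.
Among Oyelaran and Sato, alphabetically by surname: Oyelaran before Sato.
Order: Farouk, Horvat, Ibarra, Nguyen, Pereira, Beaumont, Oyelaran, Sato, Amari.

Oyelaran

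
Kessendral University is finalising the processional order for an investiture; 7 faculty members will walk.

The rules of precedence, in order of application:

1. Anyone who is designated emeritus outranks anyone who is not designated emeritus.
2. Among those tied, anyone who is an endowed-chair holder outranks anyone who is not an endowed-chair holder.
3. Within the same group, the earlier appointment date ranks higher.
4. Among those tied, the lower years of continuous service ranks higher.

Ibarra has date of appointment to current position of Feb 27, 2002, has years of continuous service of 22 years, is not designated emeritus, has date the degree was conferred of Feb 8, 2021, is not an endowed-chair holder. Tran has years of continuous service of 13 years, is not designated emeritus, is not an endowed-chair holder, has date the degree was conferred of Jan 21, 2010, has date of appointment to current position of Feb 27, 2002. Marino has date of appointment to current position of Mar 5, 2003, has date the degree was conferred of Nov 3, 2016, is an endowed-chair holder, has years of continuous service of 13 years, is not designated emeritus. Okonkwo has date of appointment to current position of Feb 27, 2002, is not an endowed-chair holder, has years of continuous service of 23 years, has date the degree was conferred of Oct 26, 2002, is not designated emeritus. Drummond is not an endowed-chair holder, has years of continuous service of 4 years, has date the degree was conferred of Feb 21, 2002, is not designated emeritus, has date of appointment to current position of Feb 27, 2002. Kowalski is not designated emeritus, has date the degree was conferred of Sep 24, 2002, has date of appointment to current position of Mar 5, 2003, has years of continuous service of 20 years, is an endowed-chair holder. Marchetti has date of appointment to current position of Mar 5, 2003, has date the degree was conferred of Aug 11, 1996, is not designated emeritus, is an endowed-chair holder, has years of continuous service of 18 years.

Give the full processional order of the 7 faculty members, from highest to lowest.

By the first rule: Marino, Marchetti, Kowalski, Drummond, Tran, Ibarra and Okonkwo (each not designated emeritus).
Among Marino, Marchetti, Kowalski, Drummond, Tran, Ibarra and Okonkwo, an endowed-chair holder before not an endowed-chair holder: Marino, Marchetti and Kowalski (an endowed-chair holder) before Drummond, Tran, Ibarra and Okonkwo (not an endowed-chair holder).
Marino, Marchetti and Kowalski all have date of appointment to current position Mar 5, 2003, so the next rule applies.
Among Marino, Marchetti and Kowalski, by years of continuous service (lower first): Marino (13 years) before Marchetti (18 years) before Kowalski (20 years).
Drummond, Tran, Ibarra and Okonkwo all have date of appointment to current position Feb 27, 2002, so the next rule applies.
Among Drummond, Tran, Ibarra and Okonkwo, by years of continuous service (lower first): Drummond (4 years) before Tran (13 years) before Ibarra (22 years) before Okonkwo (23 years).
Full order: Marino, Marchetti, Kowalski, Drummond, Tran, Ibarra, Okonkwo.

Marino, Marchetti, Kowalski, Drummond, Tran, Ibarra, Okonkwo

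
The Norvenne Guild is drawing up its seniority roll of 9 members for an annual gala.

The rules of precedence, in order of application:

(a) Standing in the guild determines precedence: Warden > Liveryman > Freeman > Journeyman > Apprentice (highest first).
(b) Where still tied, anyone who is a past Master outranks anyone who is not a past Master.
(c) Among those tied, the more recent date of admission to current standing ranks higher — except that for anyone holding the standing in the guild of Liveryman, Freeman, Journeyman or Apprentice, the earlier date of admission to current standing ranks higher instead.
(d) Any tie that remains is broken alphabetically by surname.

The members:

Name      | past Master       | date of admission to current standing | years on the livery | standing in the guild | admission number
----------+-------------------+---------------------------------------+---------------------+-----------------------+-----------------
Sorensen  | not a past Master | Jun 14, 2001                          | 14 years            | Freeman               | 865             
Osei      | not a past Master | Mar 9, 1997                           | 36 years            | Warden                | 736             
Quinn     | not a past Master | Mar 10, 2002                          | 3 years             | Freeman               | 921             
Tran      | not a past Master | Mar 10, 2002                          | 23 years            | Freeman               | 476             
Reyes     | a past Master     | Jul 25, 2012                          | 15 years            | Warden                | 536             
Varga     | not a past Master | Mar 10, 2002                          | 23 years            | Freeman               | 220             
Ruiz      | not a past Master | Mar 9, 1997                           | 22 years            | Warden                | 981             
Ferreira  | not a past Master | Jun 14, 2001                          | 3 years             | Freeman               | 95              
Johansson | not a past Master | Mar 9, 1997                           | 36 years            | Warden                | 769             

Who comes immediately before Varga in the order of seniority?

By standing in the guild: Reyes, Johansson, Osei and Ruiz (Warden); then Ferreira, Sorensen, Quinn, Tran and Varga (Freeman).
Among Reyes, Johansson, Osei and Ruiz, a past Master before not a past Master: Reyes (a past Master) before Johansson, Osei and Ruiz (not a past Master).
Johansson, Osei and Ruiz all have date of admission to current standing Mar 9, 1997, so the next rule applies.
Among Johansson, Osei and Ruiz, alphabetically by surname: Johansson before Osei before Ruiz.
Ferreira, Sorensen, Quinn, Tran and Varga are each not a past Master, so the next rule applies.
Among Ferreira, Sorensen, Quinn, Tran and Varga, by date of admission to current standing (earlier first) (reversed rule for this group): Ferreira and Sorensen (Jun 14, 2001) before Quinn, Tran and Varga (Mar 10, 2002).
Among Ferreira and Sorensen, alphabetically by surname: Ferreira before Sorensen.
Among Quinn, Tran and Varga, alphabetically by surname: Quinn before Tran before Varga.
Order: Reyes, Johansson, Osei, Ruiz, Ferreira, Sorensen, Quinn, Tran, Varga.

Tran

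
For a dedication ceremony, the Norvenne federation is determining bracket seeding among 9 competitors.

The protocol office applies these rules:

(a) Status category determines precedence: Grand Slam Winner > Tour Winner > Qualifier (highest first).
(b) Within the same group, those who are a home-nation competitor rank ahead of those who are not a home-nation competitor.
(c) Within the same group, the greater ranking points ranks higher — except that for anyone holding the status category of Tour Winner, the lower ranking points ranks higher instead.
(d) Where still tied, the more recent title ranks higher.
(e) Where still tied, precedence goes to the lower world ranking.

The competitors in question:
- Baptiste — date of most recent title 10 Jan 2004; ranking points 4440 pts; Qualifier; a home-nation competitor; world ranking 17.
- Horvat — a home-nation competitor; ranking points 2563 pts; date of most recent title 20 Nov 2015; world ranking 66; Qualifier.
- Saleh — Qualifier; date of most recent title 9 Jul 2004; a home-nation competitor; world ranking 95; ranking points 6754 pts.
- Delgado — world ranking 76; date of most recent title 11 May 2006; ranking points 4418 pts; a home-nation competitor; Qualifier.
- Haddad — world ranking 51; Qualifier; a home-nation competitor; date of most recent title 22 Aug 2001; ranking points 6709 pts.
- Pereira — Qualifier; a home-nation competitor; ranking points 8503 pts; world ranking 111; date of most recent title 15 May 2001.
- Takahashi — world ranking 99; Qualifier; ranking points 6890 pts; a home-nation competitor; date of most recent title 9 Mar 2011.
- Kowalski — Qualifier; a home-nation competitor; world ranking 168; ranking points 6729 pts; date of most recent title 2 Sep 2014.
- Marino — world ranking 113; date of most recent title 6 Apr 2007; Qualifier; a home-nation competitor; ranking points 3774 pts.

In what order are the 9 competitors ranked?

Pereira, Takahashi, Saleh, Kowalski, Haddad, Baptiste, Delgado, Marino, Horvat

By status category: Pereira, Takahashi, Saleh, Kowalski, Haddad, Baptiste, Delgado, Marino and Horvat (Qualifier).
Pereira, Takahashi, Saleh, Kowalski, Haddad, Baptiste, Delgado, Marino and Horvat are each a home-nation competitor, so the next rule applies.
Among Pereira, Takahashi, Saleh, Kowalski, Haddad, Baptiste, Delgado, Marino and Horvat, by ranking points (higher first): Pereira (8503 pts) before Takahashi (6890 pts) before Saleh (6754 pts) before Kowalski (6729 pts) before Haddad (6709 pts) before Baptiste (4440 pts) before Delgado (4418 pts) before Marino (3774 pts) before Horvat (2563 pts).
Full order: Pereira, Takahashi, Saleh, Kowalski, Haddad, Baptiste, Delgado, Marino, Horvat.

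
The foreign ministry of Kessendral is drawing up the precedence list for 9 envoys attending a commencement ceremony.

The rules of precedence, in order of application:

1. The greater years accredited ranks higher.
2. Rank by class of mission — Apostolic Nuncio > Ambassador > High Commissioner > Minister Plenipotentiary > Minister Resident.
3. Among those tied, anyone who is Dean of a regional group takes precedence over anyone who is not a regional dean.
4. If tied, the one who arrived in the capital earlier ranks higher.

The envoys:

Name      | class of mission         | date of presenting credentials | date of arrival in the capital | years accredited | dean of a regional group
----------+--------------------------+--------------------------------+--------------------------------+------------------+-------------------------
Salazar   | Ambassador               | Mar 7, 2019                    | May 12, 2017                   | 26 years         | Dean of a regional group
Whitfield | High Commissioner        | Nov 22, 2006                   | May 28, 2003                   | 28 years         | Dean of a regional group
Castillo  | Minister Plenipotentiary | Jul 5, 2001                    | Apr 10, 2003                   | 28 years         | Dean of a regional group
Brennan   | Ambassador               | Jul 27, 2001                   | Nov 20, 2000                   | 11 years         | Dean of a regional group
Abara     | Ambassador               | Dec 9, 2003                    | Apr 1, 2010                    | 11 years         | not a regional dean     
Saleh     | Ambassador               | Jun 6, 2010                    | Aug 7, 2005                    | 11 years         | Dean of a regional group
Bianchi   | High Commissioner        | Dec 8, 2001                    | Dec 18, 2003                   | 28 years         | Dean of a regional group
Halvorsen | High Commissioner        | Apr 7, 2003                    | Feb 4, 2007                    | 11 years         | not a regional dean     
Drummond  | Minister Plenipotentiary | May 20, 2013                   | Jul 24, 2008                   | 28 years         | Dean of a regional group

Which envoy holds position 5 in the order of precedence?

Salazar

By years accredited (higher first): Whitfield, Bianchi, Castillo and Drummond (each 28 years); then Salazar (26 years); then Brennan, Saleh, Abara and Halvorsen (each 11 years).
Among Whitfield, Bianchi, Castillo and Drummond, by class of mission: Whitfield and Bianchi (High Commissioner) before Castillo and Drummond (Minister Plenipotentiary).
Whitfield and Bianchi are each Dean of a regional group, so the next rule applies.
Among Whitfield and Bianchi, by date of arrival in the capital (earlier first): Whitfield (May 28, 2003) before Bianchi (Dec 18, 2003).
Castillo and Drummond are each Dean of a regional group, so the next rule applies.
Among Castillo and Drummond, by date of arrival in the capital (earlier first): Castillo (Apr 10, 2003) before Drummond (Jul 24, 2008).
Among Brennan, Saleh, Abara and Halvorsen, by class of mission: Brennan, Saleh and Abara (Ambassador) before Halvorsen (High Commissioner).
Among Brennan, Saleh and Abara, Dean of a regional group before not a regional dean: Brennan and Saleh (Dean of a regional group) before Abara (not a regional dean).
Among Brennan and Saleh, by date of arrival in the capital (earlier first): Brennan (Nov 20, 2000) before Saleh (Aug 7, 2005).
Order: Whitfield, Bianchi, Castillo, Drummond, Salazar, Brennan, Saleh, Abara, Halvorsen.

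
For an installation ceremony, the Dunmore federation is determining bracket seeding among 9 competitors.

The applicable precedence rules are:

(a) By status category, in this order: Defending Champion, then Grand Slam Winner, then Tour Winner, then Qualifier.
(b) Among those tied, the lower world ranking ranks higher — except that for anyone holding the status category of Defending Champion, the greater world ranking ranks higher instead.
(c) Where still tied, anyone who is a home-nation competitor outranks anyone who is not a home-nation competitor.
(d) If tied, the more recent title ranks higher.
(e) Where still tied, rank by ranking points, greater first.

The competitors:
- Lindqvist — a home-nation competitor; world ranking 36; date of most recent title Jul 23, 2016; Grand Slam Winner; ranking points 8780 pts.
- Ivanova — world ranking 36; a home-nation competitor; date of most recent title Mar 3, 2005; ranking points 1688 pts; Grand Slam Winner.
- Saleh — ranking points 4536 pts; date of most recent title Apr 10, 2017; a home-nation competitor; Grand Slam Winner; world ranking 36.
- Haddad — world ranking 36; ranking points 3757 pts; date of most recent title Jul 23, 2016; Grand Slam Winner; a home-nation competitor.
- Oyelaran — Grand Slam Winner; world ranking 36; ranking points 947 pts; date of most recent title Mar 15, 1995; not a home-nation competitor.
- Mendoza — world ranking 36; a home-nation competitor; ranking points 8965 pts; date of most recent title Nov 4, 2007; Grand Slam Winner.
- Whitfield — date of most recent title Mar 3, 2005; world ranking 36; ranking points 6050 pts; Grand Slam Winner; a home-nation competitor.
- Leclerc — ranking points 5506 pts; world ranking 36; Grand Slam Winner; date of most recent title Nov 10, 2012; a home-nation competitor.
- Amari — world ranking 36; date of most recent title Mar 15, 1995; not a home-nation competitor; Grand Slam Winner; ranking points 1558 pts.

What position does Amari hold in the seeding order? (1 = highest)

By status category: Saleh, Lindqvist, Haddad, Leclerc, Mendoza, Whitfield, Ivanova, Amari and Oyelaran (Grand Slam Winner).
Saleh, Lindqvist, Haddad, Leclerc, Mendoza, Whitfield, Ivanova, Amari and Oyelaran all have world ranking 36, so the next rule applies.
Among Saleh, Lindqvist, Haddad, Leclerc, Mendoza, Whitfield, Ivanova, Amari and Oyelaran, a home-nation competitor before not a home-nation competitor: Saleh, Lindqvist, Haddad, Leclerc, Mendoza, Whitfield and Ivanova (a home-nation competitor) before Amari and Oyelaran (not a home-nation competitor).
Among Saleh, Lindqvist, Haddad, Leclerc, Mendoza, Whitfield and Ivanova, by date of most recent title (later first): Saleh (Apr 10, 2017) before Lindqvist and Haddad (Jul 23, 2016) before Leclerc (Nov 10, 2012) before Mendoza (Nov 4, 2007) before Whitfield and Ivanova (Mar 3, 2005).
Among Lindqvist and Haddad, by ranking points (higher first): Lindqvist (8780 pts) before Haddad (3757 pts).
Among Whitfield and Ivanova, by ranking points (higher first): Whitfield (6050 pts) before Ivanova (1688 pts).
Amari and Oyelaran both have date of most recent title Mar 15, 1995, so the next rule applies.
Among Amari and Oyelaran, by ranking points (higher first): Amari (1558 pts) before Oyelaran (947 pts).
Order: Saleh, Lindqvist, Haddad, Leclerc, Mendoza, Whitfield, Ivanova, Amari, Oyelaran. So position 8.

8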